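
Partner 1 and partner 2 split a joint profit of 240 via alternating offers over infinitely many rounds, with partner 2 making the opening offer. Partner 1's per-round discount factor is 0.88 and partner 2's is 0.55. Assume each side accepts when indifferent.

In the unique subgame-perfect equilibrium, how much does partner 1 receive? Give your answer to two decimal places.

184.19

Let x be partner 2's share when partner 2 proposes and y be partner 1's share when partner 1 proposes.
Partner 1 accepts iff offered ≥ 0.88·y, so x = 240 − 0.88y. Symmetrically y = 240 − 0.55x.
Substituting: x = 240 − 0.88(240 − 0.55x), giving x(1 − 0.55·0.88) = 240(1 − 0.88).
So x = 240 × 0.12 / 0.516 ≈ 55.8140, and partner 1 receives 240 − x ≈ 184.1860.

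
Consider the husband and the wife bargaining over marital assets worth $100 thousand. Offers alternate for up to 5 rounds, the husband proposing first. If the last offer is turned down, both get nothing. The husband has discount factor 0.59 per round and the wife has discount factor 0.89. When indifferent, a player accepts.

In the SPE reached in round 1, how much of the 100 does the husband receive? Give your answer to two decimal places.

Work backward from the last round.
Round 5 (the husband proposes): the wife will accept anything ≥ 0, so the husband offers 0 and keeps 100.
Round 4 (the wife proposes): the husband can get 100 next round, worth 0.59 × 100 = 59 now. The wife offers 59 and keeps 100 − 59 = 41.
Round 3 (the husband proposes): the wife can get 41 next round, worth 0.89 × 41 = 36.49 now; the husband offers that and keeps 63.51.
Round 2 (the wife proposes): the husband can get 63.51 next round, worth 0.59 × 63.51 = 37.4709 now; the wife offers that and keeps 62.5291.
Round 1 (the husband proposes): the wife can get 62.5291 next round, worth 0.89 × 62.5291 = 55.650899 now, so the husband offers 55.650899, keeping 44.349101.

44.35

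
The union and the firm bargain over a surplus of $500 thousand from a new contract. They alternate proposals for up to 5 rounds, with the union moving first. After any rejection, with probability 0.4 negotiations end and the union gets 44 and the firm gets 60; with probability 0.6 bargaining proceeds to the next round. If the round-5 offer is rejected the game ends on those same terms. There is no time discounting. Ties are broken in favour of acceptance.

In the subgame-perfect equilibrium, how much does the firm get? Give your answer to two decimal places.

189.25

Round 5 (the union proposes): the firm gets 60 if talks fail, so the union offers 60 and keeps 440.
Round 4 (the firm proposes): rejecting gives the union an expected 0.6 × 440 + 0.4 × 44 = 281.6. The firm offers 281.6 and keeps 500 − 281.6 = 218.4.
Round 3 (the union proposes): rejecting gives the firm an expected 0.6 × 218.4 + 0.4 × 60 = 155.04. The union offers 155.04 and keeps 500 − 155.04 = 344.96.
Round 2 (the firm proposes): rejecting gives the union an expected 0.6 × 344.96 + 0.4 × 44 = 224.576; the firm offers that and keeps 275.424.
Round 1 (the union proposes): rejecting gives the firm an expected 0.6 × 275.424 + 0.4 × 60 = 189.2544; the union offers that and keeps 310.7456.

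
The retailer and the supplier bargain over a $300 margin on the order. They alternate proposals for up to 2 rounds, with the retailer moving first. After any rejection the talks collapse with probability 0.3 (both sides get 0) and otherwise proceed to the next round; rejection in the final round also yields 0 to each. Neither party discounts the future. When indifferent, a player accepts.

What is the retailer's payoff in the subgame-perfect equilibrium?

90

Round 2 (the supplier proposes): the retailer will accept anything ≥ 0, so the supplier offers 0 and keeps 300.
Round 1 (the retailer proposes): rejecting gives the supplier an expected 0.7 × 300 = 210; the retailer offers that and keeps 90.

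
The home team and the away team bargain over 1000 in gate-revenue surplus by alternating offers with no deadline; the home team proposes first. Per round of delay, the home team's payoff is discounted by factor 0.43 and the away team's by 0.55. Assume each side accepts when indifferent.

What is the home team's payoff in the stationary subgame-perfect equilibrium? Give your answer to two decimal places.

589.39

When the home team proposes, the away team accepts any offer worth at least 0.55 times what the away team would get by proposing next round; and vice versa.
This gives x = 1000 − 0.55y and y = 1000 − 0.43x, where x and y are each side's share when it proposes.
Hence (1 − 0.55·0.43)x = 1000(1 − 0.55), i.e. 0.7635·x = 450.
x ≈ 589.3910; the away team's share is 1000 − x ≈ 410.6090.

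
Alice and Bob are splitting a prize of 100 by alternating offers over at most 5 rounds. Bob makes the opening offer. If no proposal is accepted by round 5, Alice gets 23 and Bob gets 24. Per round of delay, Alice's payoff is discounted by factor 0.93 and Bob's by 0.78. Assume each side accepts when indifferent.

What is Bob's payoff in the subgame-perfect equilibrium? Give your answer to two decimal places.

52.60

Round 5 (Bob proposes): Alice gets 23 if talks fail, so Bob offers 23 and keeps 77.
Round 4 (Alice proposes): Bob can get 77 next round, worth 0.78 × 77 = 60.06 now; Alice offers that and keeps 39.94.
Round 3 (Bob proposes): Alice can get 39.94 next round, worth 0.93 × 39.94 = 37.1442 now. Bob offers 37.1442 and keeps 100 − 37.1442 = 62.8558.
Round 2 (Alice proposes): Bob can get 62.8558 next round, worth 0.78 × 62.8558 = 49.027524 now; Alice offers that and keeps 50.972476.
Round 1 (Bob proposes): Alice can get 50.972476 next round, worth 0.93 × 50.972476 = 47.40440268 now; Bob offers that and keeps 52.59559732.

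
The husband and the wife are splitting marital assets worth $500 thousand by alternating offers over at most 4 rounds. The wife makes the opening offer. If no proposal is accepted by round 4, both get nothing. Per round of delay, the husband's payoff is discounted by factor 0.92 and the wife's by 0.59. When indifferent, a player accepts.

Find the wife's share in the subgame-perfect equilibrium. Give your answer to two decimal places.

61.71

By backward induction:
Round 4 (the husband proposes): rejection yields 0 for the wife; the husband offers 0 and keeps 500.
Round 3 (the wife proposes): the husband can get 500 next round, worth 0.92 × 500 = 460 now, so the wife offers 460, keeping 40.
Round 2 (the husband proposes): the wife can get 40 next round, worth 0.59 × 40 = 23.6 now; the husband offers that and keeps 476.4.
Round 1 (the wife proposes): the husband can get 476.4 next round, worth 0.92 × 476.4 = 438.288 now, so the wife offers 438.288, keeping 61.712.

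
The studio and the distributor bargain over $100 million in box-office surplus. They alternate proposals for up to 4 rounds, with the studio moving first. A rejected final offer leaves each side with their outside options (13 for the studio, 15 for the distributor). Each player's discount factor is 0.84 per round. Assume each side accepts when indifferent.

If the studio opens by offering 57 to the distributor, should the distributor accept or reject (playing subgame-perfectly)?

Round 4 (the distributor proposes): the studio gets 13 if talks fail, so the distributor offers 13 and keeps 87.
Round 3 (the studio proposes): the distributor can get 87 next round, worth 0.84 × 87 = 73.08 now; the studio offers that and keeps 26.92.
Round 2 (the distributor proposes): the studio can get 26.92 next round, worth 0.84 × 26.92 = 22.6128 now, so the distributor offers 22.6128, keeping 77.3872.
So by rejecting in round 1, the distributor gets 77.3872 next round, worth 0.84 × 77.3872 = 65.005248 now.
Offer 57 < 65.005248, so the distributor rejects.

Reject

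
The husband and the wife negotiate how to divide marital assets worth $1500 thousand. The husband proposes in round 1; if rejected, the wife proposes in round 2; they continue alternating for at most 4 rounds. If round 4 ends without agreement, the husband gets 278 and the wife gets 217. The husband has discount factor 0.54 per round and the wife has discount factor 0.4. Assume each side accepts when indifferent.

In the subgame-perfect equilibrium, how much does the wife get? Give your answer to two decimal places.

Work backward from the last round.
Round 4 (the wife proposes): the husband gets 278 if talks fail, so the wife offers 278 and keeps 1222.
Round 3 (the husband proposes): the wife can get 1222 next round, worth 0.4 × 1222 = 488.8 now, so the husband offers 488.8, keeping 1011.2.
Round 2 (the wife proposes): the husband can get 1011.2 next round, worth 0.54 × 1011.2 = 546.048 now. The wife offers 546.048 and keeps 1500 − 546.048 = 953.952.
Round 1 (the husband proposes): the wife can get 953.952 next round, worth 0.4 × 953.952 = 381.5808 now, so the husband offers 381.5808, keeping 1118.4192.

381.58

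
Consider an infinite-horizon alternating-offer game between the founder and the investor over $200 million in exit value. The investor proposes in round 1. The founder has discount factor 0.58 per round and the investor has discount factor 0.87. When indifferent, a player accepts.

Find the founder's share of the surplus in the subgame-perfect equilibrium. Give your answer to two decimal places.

30.44

In a stationary SPE each proposer offers the other exactly their discounted continuation value.
If the investor keeps x when proposing and the founder keeps y when proposing, then x = 200 − 0.58y and y = 200 − 0.87x.
Solving: x = 200(1 − 0.58) / (1 − 0.87·0.58) = 84 / 0.4954 ≈ 169.5600.
The founder gets 200 − 169.5600 ≈ 30.4400.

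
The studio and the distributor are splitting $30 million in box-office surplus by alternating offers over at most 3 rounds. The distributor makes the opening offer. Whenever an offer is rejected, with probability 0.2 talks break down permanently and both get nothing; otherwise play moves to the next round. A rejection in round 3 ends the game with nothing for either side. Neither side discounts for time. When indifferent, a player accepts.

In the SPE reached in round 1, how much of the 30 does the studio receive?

Round 3 (the distributor proposes): rejection yields 0 for the studio; the distributor offers 0 and keeps 30.
Round 2 (the studio proposes): rejecting gives the distributor an expected 0.8 × 30 = 24; the studio offers that and keeps 6.
Round 1 (the distributor proposes): rejecting gives the studio an expected 0.8 × 6 = 4.8; the distributor offers that and keeps 25.2.

4.8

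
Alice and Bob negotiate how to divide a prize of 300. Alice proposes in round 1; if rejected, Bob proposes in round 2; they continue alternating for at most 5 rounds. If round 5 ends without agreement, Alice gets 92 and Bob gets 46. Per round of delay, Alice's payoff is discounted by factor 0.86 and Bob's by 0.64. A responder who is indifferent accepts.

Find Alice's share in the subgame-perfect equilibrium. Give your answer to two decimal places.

244.39

Round 5 (Alice proposes): Bob gets 46 if talks fail, so Alice offers 46 and keeps 254.
Round 4 (Bob proposes): Alice can get 254 next round, worth 0.86 × 254 = 218.44 now, so Bob offers 218.44, keeping 81.56.
Round 3 (Alice proposes): Bob can get 81.56 next round, worth 0.64 × 81.56 = 52.1984 now; Alice offers that and keeps 247.8016.
Round 2 (Bob proposes): Alice can get 247.8016 next round, worth 0.86 × 247.8016 = 213.109376 now, so Bob offers 213.109376, keeping 86.890624.
Round 1 (Alice proposes): Bob can get 86.890624 next round, worth 0.64 × 86.890624 = 55.60999936 now. Alice offers 55.60999936 and keeps 300 − 55.60999936 = 244.39000064.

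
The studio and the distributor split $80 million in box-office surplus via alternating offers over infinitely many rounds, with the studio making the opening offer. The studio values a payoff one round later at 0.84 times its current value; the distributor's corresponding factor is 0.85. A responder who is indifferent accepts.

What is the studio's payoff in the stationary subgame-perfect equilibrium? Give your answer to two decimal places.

41.96

When the studio proposes, the distributor accepts any offer worth at least 0.85 times what the distributor would get by proposing next round; and vice versa.
This gives x = 80 − 0.85y and y = 80 − 0.84x, where x and y are each side's share when it proposes.
Hence (1 − 0.85·0.84)x = 80(1 − 0.85), i.e. 0.286·x = 12.
x ≈ 41.9580; the distributor's share is 80 − x ≈ 38.0420.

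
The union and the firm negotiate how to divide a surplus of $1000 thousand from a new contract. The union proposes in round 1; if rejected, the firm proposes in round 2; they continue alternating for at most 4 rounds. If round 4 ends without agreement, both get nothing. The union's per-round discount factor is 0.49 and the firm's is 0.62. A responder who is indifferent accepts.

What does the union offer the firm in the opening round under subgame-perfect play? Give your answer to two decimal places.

Round 4 (the firm proposes): rejection yields 0 for the union; the firm offers 0 and keeps 1000.
Round 3 (the union proposes): the firm can get 1000 next round, worth 0.62 × 1000 = 620 now. The union offers 620 and keeps 1000 − 620 = 380.
Round 2 (the firm proposes): the union can get 380 next round, worth 0.49 × 380 = 186.2 now. The firm offers 186.2 and keeps 1000 − 186.2 = 813.8.
Round 1 (the union proposes): the firm can get 813.8 next round, worth 0.62 × 813.8 = 504.556 now; the union offers that and keeps 495.444.

504.56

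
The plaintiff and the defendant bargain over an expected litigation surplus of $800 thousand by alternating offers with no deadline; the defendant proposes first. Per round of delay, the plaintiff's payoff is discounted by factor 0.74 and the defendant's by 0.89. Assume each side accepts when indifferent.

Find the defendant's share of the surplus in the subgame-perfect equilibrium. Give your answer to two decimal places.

Let x be the defendant's share when the defendant proposes and y be the plaintiff's share when the plaintiff proposes.
The plaintiff accepts iff offered ≥ 0.74·y, so x = 800 − 0.74y. Symmetrically y = 800 − 0.89x.
Substituting: x = 800 − 0.74(800 − 0.89x), giving x(1 − 0.89·0.74) = 800(1 − 0.74).
So x = 800 × 0.26 / 0.3414 ≈ 609.2560, and the plaintiff receives 800 − x ≈ 190.7440.

609.26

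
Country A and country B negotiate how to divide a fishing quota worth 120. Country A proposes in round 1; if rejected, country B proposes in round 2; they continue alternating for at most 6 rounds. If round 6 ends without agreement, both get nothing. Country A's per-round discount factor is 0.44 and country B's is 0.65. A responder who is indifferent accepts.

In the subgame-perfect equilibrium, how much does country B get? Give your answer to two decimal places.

Round 6 (country B proposes): rejection yields 0 for country A; country B offers 0 and keeps 120.
Round 5 (country A proposes): country B can get 120 next round, worth 0.65 × 120 = 78 now; country A offers that and keeps 42.
Round 4 (country B proposes): country A can get 42 next round, worth 0.44 × 42 = 18.48 now; country B offers that and keeps 101.52.
Round 3 (country A proposes): country B can get 101.52 next round, worth 0.65 × 101.52 = 65.988 now. Country A offers 65.988 and keeps 120 − 65.988 = 54.012.
Round 2 (country B proposes): country A can get 54.012 next round, worth 0.44 × 54.012 = 23.76528 now, so country B offers 23.76528, keeping 96.23472.
Round 1 (country A proposes): country B can get 96.23472 next round, worth 0.65 × 96.23472 = 62.552568 now; country A offers that and keeps 57.447432.

62.55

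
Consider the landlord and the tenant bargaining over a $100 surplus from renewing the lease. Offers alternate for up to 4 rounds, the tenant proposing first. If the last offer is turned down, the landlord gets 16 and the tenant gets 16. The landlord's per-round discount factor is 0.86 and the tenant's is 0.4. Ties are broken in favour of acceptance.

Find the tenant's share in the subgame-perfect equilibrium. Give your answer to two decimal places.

23.55

Round 4 (the landlord proposes): the tenant gets 16 if talks fail, so the landlord offers 16 and keeps 84.
Round 3 (the tenant proposes): the landlord can get 84 next round, worth 0.86 × 84 = 72.24 now; the tenant offers that and keeps 27.76.
Round 2 (the landlord proposes): the tenant can get 27.76 next round, worth 0.4 × 27.76 = 11.104 now. The landlord offers 11.104 and keeps 100 − 11.104 = 88.896.
Round 1 (the tenant proposes): the landlord can get 88.896 next round, worth 0.86 × 88.896 = 76.45056 now. The tenant offers 76.45056 and keeps 100 − 76.45056 = 23.54944.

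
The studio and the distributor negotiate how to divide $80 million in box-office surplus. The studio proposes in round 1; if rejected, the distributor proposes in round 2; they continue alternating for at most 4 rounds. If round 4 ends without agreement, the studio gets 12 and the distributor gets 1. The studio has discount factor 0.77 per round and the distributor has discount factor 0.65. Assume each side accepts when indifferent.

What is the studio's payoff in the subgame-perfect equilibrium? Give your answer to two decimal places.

Round 4 (the distributor proposes): the studio gets 12 if talks fail, so the distributor offers 12 and keeps 68.
Round 3 (the studio proposes): the distributor can get 68 next round, worth 0.65 × 68 = 44.2 now. The studio offers 44.2 and keeps 80 − 44.2 = 35.8.
Round 2 (the distributor proposes): the studio can get 35.8 next round, worth 0.77 × 35.8 = 27.566 now. The distributor offers 27.566 and keeps 80 − 27.566 = 52.434.
Round 1 (the studio proposes): the distributor can get 52.434 next round, worth 0.65 × 52.434 = 34.0821 now. The studio offers 34.0821 and keeps 80 − 34.0821 = 45.9179.

45.92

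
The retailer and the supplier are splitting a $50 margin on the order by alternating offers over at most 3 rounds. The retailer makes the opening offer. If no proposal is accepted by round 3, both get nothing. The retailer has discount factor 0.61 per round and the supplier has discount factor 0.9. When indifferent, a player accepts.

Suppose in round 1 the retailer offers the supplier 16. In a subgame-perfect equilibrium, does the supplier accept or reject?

Reject

Round 3 (the retailer proposes): the supplier will accept anything ≥ 0, so the retailer offers 0 and keeps 50.
Round 2 (the supplier proposes): the retailer can get 50 next round, worth 0.61 × 50 = 30.5 now. The supplier offers 30.5 and keeps 50 − 30.5 = 19.5.
So by rejecting in round 1, the supplier gets 19.5 next round, worth 0.9 × 19.5 = 17.55 now.
Offer 16 < 17.55, so the supplier rejects.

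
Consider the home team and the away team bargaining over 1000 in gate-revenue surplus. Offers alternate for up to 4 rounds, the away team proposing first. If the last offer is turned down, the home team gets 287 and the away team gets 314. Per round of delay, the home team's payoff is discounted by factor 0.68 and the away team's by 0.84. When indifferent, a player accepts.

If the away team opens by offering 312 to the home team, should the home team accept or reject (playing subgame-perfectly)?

Reject

Round 4 (the home team proposes): the away team gets 314 if talks fail, so the home team offers 314 and keeps 686.
Round 3 (the away team proposes): the home team can get 686 next round, worth 0.68 × 686 = 466.48 now, so the away team offers 466.48, keeping 533.52.
Round 2 (the home team proposes): the away team can get 533.52 next round, worth 0.84 × 533.52 = 448.1568 now. The home team offers 448.1568 and keeps 1000 − 448.1568 = 551.8432.
So by rejecting in round 1, the home team gets 551.8432 next round, worth 0.68 × 551.8432 = 375.253376 now.
Offer 312 < 375.253376, so the home team rejects.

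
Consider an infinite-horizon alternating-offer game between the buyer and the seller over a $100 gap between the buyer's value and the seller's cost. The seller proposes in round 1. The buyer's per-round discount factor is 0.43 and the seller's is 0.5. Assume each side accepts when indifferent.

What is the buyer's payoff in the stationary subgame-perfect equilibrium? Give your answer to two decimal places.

27.39

When the seller proposes, the buyer accepts any offer worth at least 0.43 times what the buyer would get by proposing next round; and vice versa.
This gives x = 100 − 0.43y and y = 100 − 0.5x, where x and y are each side's share when it proposes.
Hence (1 − 0.43·0.5)x = 100(1 − 0.43), i.e. 0.785·x = 57.
x ≈ 72.6115; the buyer's share is 100 − x ≈ 27.3885.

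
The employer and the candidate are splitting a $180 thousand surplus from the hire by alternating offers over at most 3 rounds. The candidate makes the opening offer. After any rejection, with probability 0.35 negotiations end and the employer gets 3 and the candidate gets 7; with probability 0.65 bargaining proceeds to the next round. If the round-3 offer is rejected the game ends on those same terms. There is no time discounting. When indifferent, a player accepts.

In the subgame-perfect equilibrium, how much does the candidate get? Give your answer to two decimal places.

138.33

By backward induction:
Round 3 (the candidate proposes): the employer gets 3 if talks fail, so the candidate offers 3 and keeps 177.
Round 2 (the employer proposes): rejecting gives the candidate an expected 0.65 × 177 + 0.35 × 7 = 117.5. The employer offers 117.5 and keeps 180 − 117.5 = 62.5.
Round 1 (the candidate proposes): rejecting gives the employer an expected 0.65 × 62.5 + 0.35 × 3 = 41.675, so the candidate offers 41.675, keeping 138.325.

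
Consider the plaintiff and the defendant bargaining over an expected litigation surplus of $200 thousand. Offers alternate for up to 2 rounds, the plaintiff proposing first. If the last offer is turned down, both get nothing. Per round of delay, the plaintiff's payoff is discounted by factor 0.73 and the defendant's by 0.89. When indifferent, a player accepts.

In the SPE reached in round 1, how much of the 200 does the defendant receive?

Solve by backward induction from round 2.
Round 2 (the defendant proposes): the plaintiff will accept anything ≥ 0, so the defendant offers 0 and keeps 200.
Round 1 (the plaintiff proposes): the defendant can get 200 next round, worth 0.89 × 200 = 178 now, so the plaintiff offers 178, keeping 22.

178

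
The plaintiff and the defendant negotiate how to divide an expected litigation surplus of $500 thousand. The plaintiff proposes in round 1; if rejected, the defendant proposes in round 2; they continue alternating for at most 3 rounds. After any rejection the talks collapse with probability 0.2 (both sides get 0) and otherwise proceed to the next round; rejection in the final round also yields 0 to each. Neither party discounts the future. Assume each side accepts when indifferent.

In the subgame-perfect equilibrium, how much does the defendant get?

Round 3 (the plaintiff proposes): the defendant will accept anything ≥ 0, so the plaintiff offers 0 and keeps 500.
Round 2 (the defendant proposes): rejecting gives the plaintiff an expected 0.8 × 500 = 400. The defendant offers 400 and keeps 500 − 400 = 100.
Round 1 (the plaintiff proposes): rejecting gives the defendant an expected 0.8 × 100 = 80; the plaintiff offers that and keeps 420.

80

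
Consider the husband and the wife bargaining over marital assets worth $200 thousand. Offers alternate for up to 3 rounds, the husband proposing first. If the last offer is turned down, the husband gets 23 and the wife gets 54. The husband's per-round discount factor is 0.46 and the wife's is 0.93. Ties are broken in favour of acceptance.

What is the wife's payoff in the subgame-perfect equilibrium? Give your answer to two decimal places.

123.54

Round 3 (the husband proposes): the wife gets 54 if talks fail, so the husband offers 54 and keeps 146.
Round 2 (the wife proposes): the husband can get 146 next round, worth 0.46 × 146 = 67.16 now; the wife offers that and keeps 132.84.
Round 1 (the husband proposes): the wife can get 132.84 next round, worth 0.93 × 132.84 = 123.5412 now; the husband offers that and keeps 76.4588.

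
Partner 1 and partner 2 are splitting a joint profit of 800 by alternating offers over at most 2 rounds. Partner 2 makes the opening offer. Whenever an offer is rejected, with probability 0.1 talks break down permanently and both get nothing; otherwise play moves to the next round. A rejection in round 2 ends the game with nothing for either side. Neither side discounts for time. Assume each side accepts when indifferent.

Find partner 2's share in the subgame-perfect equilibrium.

80

Round 2 (partner 1 proposes): rejection yields 0 for partner 2; partner 1 offers 0 and keeps 800.
Round 1 (partner 2 proposes): rejecting gives partner 1 an expected 0.9 × 800 = 720; partner 2 offers that and keeps 80.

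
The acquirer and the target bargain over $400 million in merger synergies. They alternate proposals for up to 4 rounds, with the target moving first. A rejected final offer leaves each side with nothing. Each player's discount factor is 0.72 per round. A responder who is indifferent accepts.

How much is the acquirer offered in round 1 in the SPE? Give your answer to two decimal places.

229.94

Round 4 (the acquirer proposes): rejection yields 0 for the target; the acquirer offers 0 and keeps 400.
Round 3 (the target proposes): the acquirer can get 400 next round, worth 0.72 × 400 = 288 now, so the target offers 288, keeping 112.
Round 2 (the acquirer proposes): the target can get 112 next round, worth 0.72 × 112 = 80.64 now, so the acquirer offers 80.64, keeping 319.36.
Round 1 (the target proposes): the acquirer can get 319.36 next round, worth 0.72 × 319.36 = 229.9392 now, so the target offers 229.9392, keeping 170.0608.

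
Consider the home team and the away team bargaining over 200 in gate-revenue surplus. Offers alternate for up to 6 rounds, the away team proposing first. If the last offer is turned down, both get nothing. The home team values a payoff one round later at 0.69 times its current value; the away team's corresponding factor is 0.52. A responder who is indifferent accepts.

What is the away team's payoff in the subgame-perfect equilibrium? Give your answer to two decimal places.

92.23

Round 6 (the home team proposes): rejection yields 0 for the away team; the home team offers 0 and keeps 200.
Round 5 (the away team proposes): the home team can get 200 next round, worth 0.69 × 200 = 138 now. The away team offers 138 and keeps 200 − 138 = 62.
Round 4 (the home team proposes): the away team can get 62 next round, worth 0.52 × 62 = 32.24 now. The home team offers 32.24 and keeps 200 − 32.24 = 167.76.
Round 3 (the away team proposes): the home team can get 167.76 next round, worth 0.69 × 167.76 = 115.7544 now; the away team offers that and keeps 84.2456.
Round 2 (the home team proposes): the away team can get 84.2456 next round, worth 0.52 × 84.2456 = 43.807712 now, so the home team offers 43.807712, keeping 156.192288.
Round 1 (the away team proposes): the home team can get 156.192288 next round, worth 0.69 × 156.192288 = 107.77267872 now; the away team offers that and keeps 92.22732128.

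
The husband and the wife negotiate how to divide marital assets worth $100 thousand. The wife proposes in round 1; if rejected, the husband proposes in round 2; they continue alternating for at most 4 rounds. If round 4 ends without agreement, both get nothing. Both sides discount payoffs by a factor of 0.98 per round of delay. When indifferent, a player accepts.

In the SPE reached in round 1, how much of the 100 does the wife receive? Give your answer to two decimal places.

Round 4 (the husband proposes): rejection yields 0 for the wife; the husband offers 0 and keeps 100.
Round 3 (the wife proposes): the husband can get 100 next round, worth 0.98 × 100 = 98 now, so the wife offers 98, keeping 2.
Round 2 (the husband proposes): the wife can get 2 next round, worth 0.98 × 2 = 1.96 now; the husband offers that and keeps 98.04.
Round 1 (the wife proposes): the husband can get 98.04 next round, worth 0.98 × 98.04 = 96.0792 now; the wife offers that and keeps 3.9208.

3.92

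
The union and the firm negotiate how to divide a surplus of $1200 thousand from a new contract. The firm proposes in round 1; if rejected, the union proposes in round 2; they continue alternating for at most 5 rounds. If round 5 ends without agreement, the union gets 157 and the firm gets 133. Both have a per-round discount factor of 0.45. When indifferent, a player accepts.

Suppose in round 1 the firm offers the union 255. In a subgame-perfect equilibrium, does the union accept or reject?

Reject

Round 5 (the firm proposes): the union gets 157 if talks fail, so the firm offers 157 and keeps 1043.
Round 4 (the union proposes): the firm can get 1043 next round, worth 0.45 × 1043 = 469.35 now, so the union offers 469.35, keeping 730.65.
Round 3 (the firm proposes): the union can get 730.65 next round, worth 0.45 × 730.65 = 328.7925 now, so the firm offers 328.7925, keeping 871.2075.
Round 2 (the union proposes): the firm can get 871.2075 next round, worth 0.45 × 871.2075 = 392.043375 now. The union offers 392.043375 and keeps 1200 − 392.043375 = 807.956625.
So by rejecting in round 1, the union gets 807.956625 next round, worth 0.45 × 807.956625 = 363.58048125 now.
Offer 255 < 363.58048125, so the union rejects.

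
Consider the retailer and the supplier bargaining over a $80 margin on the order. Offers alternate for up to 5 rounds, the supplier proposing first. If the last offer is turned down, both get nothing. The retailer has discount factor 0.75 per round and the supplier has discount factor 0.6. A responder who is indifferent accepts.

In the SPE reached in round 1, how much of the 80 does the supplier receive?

By backward induction:
Round 5 (the supplier proposes): rejection yields 0 for the retailer; the supplier offers 0 and keeps 80.
Round 4 (the retailer proposes): the supplier can get 80 next round, worth 0.6 × 80 = 48 now. The retailer offers 48 and keeps 80 − 48 = 32.
Round 3 (the supplier proposes): the retailer can get 32 next round, worth 0.75 × 32 = 24 now; the supplier offers that and keeps 56.
Round 2 (the retailer proposes): the supplier can get 56 next round, worth 0.6 × 56 = 33.6 now, so the retailer offers 33.6, keeping 46.4.
Round 1 (the supplier proposes): the retailer can get 46.4 next round, worth 0.75 × 46.4 = 34.8 now, so the supplier offers 34.8, keeping 45.2.

45.2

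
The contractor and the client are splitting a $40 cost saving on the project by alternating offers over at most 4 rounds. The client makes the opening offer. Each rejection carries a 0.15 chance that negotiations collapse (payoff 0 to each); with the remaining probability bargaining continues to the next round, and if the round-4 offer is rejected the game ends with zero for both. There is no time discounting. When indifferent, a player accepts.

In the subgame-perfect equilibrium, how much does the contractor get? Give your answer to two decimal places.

By backward induction:
Round 4 (the contractor proposes): the client will accept anything ≥ 0, so the contractor offers 0 and keeps 40.
Round 3 (the client proposes): rejecting gives the contractor an expected 0.85 × 40 = 34. The client offers 34 and keeps 40 − 34 = 6.
Round 2 (the contractor proposes): rejecting gives the client an expected 0.85 × 6 = 5.1. The contractor offers 5.1 and keeps 40 − 5.1 = 34.9.
Round 1 (the client proposes): rejecting gives the contractor an expected 0.85 × 34.9 = 29.665, so the client offers 29.665, keeping 10.335.

29.67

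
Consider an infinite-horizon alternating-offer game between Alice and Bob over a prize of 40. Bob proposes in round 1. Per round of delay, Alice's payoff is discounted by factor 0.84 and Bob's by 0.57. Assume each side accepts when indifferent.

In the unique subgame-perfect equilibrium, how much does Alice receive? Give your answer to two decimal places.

27.72

In a stationary SPE each proposer offers the other exactly their discounted continuation value.
If Bob keeps x when proposing and Alice keeps y when proposing, then x = 40 − 0.84y and y = 40 − 0.57x.
Solving: x = 40(1 − 0.84) / (1 − 0.57·0.84) = 6.4 / 0.5212 ≈ 12.2794.
Alice gets 40 − 12.2794 ≈ 27.7206.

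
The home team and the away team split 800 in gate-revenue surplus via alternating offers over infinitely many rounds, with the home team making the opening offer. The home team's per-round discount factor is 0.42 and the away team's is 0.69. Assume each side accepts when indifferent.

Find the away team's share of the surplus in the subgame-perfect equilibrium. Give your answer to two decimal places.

450.80

In a stationary SPE each proposer offers the other exactly their discounted continuation value.
If the home team keeps x when proposing and the away team keeps y when proposing, then x = 800 − 0.69y and y = 800 − 0.42x.
Solving: x = 800(1 − 0.69) / (1 − 0.42·0.69) = 248 / 0.7102 ≈ 349.1974.
The away team gets 800 − 349.1974 ≈ 450.8026.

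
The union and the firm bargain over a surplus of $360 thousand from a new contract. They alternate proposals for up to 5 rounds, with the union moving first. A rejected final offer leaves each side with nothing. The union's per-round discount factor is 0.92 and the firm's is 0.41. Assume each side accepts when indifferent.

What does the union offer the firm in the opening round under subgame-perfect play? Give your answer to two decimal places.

Round 5 (the union proposes): the firm will accept anything ≥ 0, so the union offers 0 and keeps 360.
Round 4 (the firm proposes): the union can get 360 next round, worth 0.92 × 360 = 331.2 now. The firm offers 331.2 and keeps 360 − 331.2 = 28.8.
Round 3 (the union proposes): the firm can get 28.8 next round, worth 0.41 × 28.8 = 11.808 now, so the union offers 11.808, keeping 348.192.
Round 2 (the firm proposes): the union can get 348.192 next round, worth 0.92 × 348.192 = 320.33664 now, so the firm offers 320.33664, keeping 39.66336.
Round 1 (the union proposes): the firm can get 39.66336 next round, worth 0.41 × 39.66336 = 16.2619776 now, so the union offers 16.2619776, keeping 343.7380224.

16.26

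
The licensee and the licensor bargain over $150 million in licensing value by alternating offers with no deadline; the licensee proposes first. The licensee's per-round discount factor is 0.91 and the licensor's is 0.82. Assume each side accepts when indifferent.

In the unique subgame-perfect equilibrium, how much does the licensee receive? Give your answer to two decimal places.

Let x be the licensee's share when the licensee proposes and y be the licensor's share when the licensor proposes.
The licensor accepts iff offered ≥ 0.82·y, so x = 150 − 0.82y. Symmetrically y = 150 − 0.91x.
Substituting: x = 150 − 0.82(150 − 0.91x), giving x(1 − 0.91·0.82) = 150(1 − 0.82).
So x = 150 × 0.18 / 0.2538 ≈ 106.3830, and the licensor receives 150 − x ≈ 43.6170.

106.38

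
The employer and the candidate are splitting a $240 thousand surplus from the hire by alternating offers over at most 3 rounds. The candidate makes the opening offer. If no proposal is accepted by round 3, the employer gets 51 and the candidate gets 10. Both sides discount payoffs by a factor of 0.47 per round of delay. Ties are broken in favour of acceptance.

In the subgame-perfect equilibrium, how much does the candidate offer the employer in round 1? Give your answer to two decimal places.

71.05

By backward induction:
Round 3 (the candidate proposes): the employer gets 51 if talks fail, so the candidate offers 51 and keeps 189.
Round 2 (the employer proposes): the candidate can get 189 next round, worth 0.47 × 189 = 88.83 now; the employer offers that and keeps 151.17.
Round 1 (the candidate proposes): the employer can get 151.17 next round, worth 0.47 × 151.17 = 71.0499 now. The candidate offers 71.0499 and keeps 240 − 71.0499 = 168.9501.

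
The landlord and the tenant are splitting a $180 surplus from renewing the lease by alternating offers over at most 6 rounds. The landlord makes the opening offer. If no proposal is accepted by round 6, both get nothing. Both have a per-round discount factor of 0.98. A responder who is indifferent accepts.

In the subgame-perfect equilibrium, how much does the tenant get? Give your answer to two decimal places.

169.62

Solve by backward induction from round 6.
Round 6 (the tenant proposes): the landlord will accept anything ≥ 0, so the tenant offers 0 and keeps 180.
Round 5 (the landlord proposes): the tenant can get 180 next round, worth 0.98 × 180 = 176.4 now. The landlord offers 176.4 and keeps 180 − 176.4 = 3.6.
Round 4 (the tenant proposes): the landlord can get 3.6 next round, worth 0.98 × 3.6 = 3.528 now. The tenant offers 3.528 and keeps 180 − 3.528 = 176.472.
Round 3 (the landlord proposes): the tenant can get 176.472 next round, worth 0.98 × 176.472 = 172.94256 now, so the landlord offers 172.94256, keeping 7.05744.
Round 2 (the tenant proposes): the landlord can get 7.05744 next round, worth 0.98 × 7.05744 = 6.9162912 now. The tenant offers 6.9162912 and keeps 180 − 6.9162912 = 173.0837088.
Round 1 (the landlord proposes): the tenant can get 173.0837088 next round, worth 0.98 × 173.0837088 = 169.622034624 now; the landlord offers that and keeps 10.377965376.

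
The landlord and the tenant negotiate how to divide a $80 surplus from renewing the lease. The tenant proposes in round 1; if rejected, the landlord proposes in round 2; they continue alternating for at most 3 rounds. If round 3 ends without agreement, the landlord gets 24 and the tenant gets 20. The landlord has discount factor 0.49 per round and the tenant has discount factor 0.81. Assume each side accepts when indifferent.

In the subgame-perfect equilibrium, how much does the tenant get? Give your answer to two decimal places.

Round 3 (the tenant proposes): the landlord gets 24 if talks fail, so the tenant offers 24 and keeps 56.
Round 2 (the landlord proposes): the tenant can get 56 next round, worth 0.81 × 56 = 45.36 now, so the landlord offers 45.36, keeping 34.64.
Round 1 (the tenant proposes): the landlord can get 34.64 next round, worth 0.49 × 34.64 = 16.9736 now, so the tenant offers 16.9736, keeping 63.0264.

63.03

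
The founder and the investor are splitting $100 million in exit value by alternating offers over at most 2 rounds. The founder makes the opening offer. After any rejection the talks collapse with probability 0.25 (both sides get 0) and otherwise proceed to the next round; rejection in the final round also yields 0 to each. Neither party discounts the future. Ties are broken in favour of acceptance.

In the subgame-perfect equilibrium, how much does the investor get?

Round 2 (the investor proposes): rejection yields 0 for the founder; the investor offers 0 and keeps 100.
Round 1 (the founder proposes): rejecting gives the investor an expected 0.75 × 100 = 75; the founder offers that and keeps 25.

75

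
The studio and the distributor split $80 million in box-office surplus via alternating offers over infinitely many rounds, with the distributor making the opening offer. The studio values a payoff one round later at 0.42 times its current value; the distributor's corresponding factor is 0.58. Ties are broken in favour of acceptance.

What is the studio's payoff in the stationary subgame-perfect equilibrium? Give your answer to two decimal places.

18.66

In a stationary SPE each proposer offers the other exactly their discounted continuation value.
If the distributor keeps x when proposing and the studio keeps y when proposing, then x = 80 − 0.42y and y = 80 − 0.58x.
Solving: x = 80(1 − 0.42) / (1 − 0.58·0.42) = 46.4 / 0.7564 ≈ 61.3432.
The studio gets 80 − 61.3432 ≈ 18.6568.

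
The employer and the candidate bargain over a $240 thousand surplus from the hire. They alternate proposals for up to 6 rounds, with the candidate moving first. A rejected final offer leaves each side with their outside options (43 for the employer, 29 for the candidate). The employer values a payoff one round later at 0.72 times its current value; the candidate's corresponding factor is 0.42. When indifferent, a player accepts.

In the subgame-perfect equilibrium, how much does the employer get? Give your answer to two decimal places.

144.42

Work backward from the last round.
Round 6 (the employer proposes): the candidate gets 29 if talks fail, so the employer offers 29 and keeps 211.
Round 5 (the candidate proposes): the employer can get 211 next round, worth 0.72 × 211 = 151.92 now. The candidate offers 151.92 and keeps 240 − 151.92 = 88.08.
Round 4 (the employer proposes): the candidate can get 88.08 next round, worth 0.42 × 88.08 = 36.9936 now; the employer offers that and keeps 203.0064.
Round 3 (the candidate proposes): the employer can get 203.0064 next round, worth 0.72 × 203.0064 = 146.164608 now, so the candidate offers 146.164608, keeping 93.835392.
Round 2 (the employer proposes): the candidate can get 93.835392 next round, worth 0.42 × 93.835392 = 39.41086464 now. The employer offers 39.41086464 and keeps 240 − 39.41086464 = 200.58913536.
Round 1 (the candidate proposes): the employer can get 200.58913536 next round, worth 0.72 × 200.58913536 = 144.4241774592 now. The candidate offers 144.4241774592 and keeps 240 − 144.4241774592 = 95.5758225408.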